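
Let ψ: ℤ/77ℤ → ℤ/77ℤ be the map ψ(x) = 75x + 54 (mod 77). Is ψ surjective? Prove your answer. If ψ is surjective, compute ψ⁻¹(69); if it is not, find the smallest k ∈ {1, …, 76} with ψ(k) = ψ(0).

Since gcd(75, 77) = 1, 75 is invertible modulo 77. Euclid's algorithm: 77 = 1·75 + 2, 75 = 37·2 + 1; back-substituting gives 1 = 38·75 − 37·77, so 75⁻¹ ≡ 38 (mod 77).
Then y ↦ 38(y − 54) is a two-sided inverse to ψ, so every y ∈ ℤ/77ℤ has a preimage.
Hence ψ is surjective.
Since ψ is surjective, we find ψ⁻¹(69): we need 75x ≡ 69 − 54 ≡ 15 (mod 77). Using 75⁻¹ = 38: x ≡ 38·15 = 570 = 7·77 + 31, so x = 31.
Check: ψ(31) = 75·31 + 54 = 2379 = 30·77 + 69 ≡ 69 (mod 77).

31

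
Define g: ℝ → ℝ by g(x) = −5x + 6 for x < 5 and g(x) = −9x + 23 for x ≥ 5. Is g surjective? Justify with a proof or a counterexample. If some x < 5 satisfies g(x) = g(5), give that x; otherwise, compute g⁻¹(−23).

Both pieces are strictly decreasing (slopes −5 and −9), so each is injective on its own interval.
The left piece maps (−∞, 5) onto (−19, ∞); the right piece maps [5, ∞) onto (−∞, −22].
The union (−19, ∞) ∪ (−∞, −22] omits the interval between −19 and −22; in particular −19 has no preimage. So g is not surjective.
Because the two images are disjoint, no x < 5 has g(x) = g(5), so we compute g⁻¹(−23): −23 lies in (−∞, −22], so solve −9x + 23 = −23: x = (−23 − 23)/(−9) = 46/9.

46/9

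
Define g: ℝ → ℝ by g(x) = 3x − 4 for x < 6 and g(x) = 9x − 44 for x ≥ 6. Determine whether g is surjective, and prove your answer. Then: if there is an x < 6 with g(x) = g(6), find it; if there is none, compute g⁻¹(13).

Both pieces are strictly increasing (slopes 3 and 9), so each is injective on its own interval.
The left piece maps (−∞, 6) onto (−∞, 14); the right piece maps [6, ∞) onto [10, ∞).
The union (−∞, 14) ∪ [10, ∞) covers ℝ, so g is surjective.
For the follow-up: the images overlap, so an x < 6 with g(x) = g(6) exists. g(6) = 10; solving 3x − 4 = 10 for x < 6 gives x = (10 + 4)/3 = 14/3.

14/3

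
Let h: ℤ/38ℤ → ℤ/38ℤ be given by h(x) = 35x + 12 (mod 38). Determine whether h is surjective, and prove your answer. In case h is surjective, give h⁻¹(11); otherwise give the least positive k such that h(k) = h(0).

13

Recall: surjectivity means every element of the codomain has a preimage under h.
Since gcd(35, 38) = 1, 35 is invertible modulo 38. Euclid's algorithm: 38 = 1·35 + 3, 35 = 11·3 + 2, 3 = 1·2 + 1; back-substituting gives 1 = 25·35 − 23·38, so 35⁻¹ ≡ 25 (mod 38).
Then y ↦ 25(y − 12) is a two-sided inverse to h, so every y ∈ ℤ/38ℤ has a preimage.
Hence h is surjective.
Since h is surjective, we find h⁻¹(11): we need 35x ≡ 11 − 12 ≡ 37 (mod 38). Using 35⁻¹ = 25: x ≡ 25·37 = 925 = 24·38 + 13, so x = 13.
Check: h(13) = 35·13 + 12 = 467 = 12·38 + 11 ≡ 11 (mod 38).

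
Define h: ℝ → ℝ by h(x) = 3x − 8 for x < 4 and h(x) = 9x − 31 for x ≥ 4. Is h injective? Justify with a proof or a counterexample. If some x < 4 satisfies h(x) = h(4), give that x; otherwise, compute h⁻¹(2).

Both pieces are strictly increasing (slopes 3 and 9), so each is injective on its own interval.
The left piece maps (−∞, 4) onto (−∞, 4); the right piece maps [4, ∞) onto [5, ∞).
These images are disjoint, so no value is attained by both pieces. Thus h is injective.
Because the two images are disjoint, no x < 4 has h(x) = h(4), so we compute h⁻¹(2): 2 lies in (−∞, 4), so solve 3x − 8 = 2: x = (2 + 8)/3 = 10/3.

10/3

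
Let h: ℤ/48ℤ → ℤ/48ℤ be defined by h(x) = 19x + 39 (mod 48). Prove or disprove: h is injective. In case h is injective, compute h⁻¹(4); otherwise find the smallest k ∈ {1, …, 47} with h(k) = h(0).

31

If h(s) = h(t), then 19s ≡ 19t (mod 48). Because gcd(19, 48) = 1, we may cancel 19 to get s ≡ t (mod 48).
Therefore h is injective.
We now compute 19⁻¹ mod 48 explicitly. Euclid's algorithm: 48 = 2·19 + 10, 19 = 1·10 + 9, 10 = 1·9 + 1; back-substituting gives 1 = 43·19 − 17·48, so 19⁻¹ ≡ 43 (mod 48).
Since h is injective, we compute h⁻¹(4): solve 19x + 39 ≡ 4 (mod 48), i.e. 19x ≡ 13 (mod 48).
Multiplying by 19⁻¹ = 43 gives x ≡ 43·13 = 559 = 11·48 + 31 ≡ 31 (mod 48).
Check: h(31) = 19·31 + 39 = 628 = 13·48 + 4 ≡ 4 (mod 48).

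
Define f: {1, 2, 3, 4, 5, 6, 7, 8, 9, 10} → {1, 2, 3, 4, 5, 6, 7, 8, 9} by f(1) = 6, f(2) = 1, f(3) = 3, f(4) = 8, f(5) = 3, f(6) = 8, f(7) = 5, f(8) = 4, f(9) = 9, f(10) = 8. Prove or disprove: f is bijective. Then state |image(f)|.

7

f(3) = 3 = f(5) with 3 ≠ 5, so f is not injective, hence not bijective.
The image of f is {1, 3, 4, 5, 6, 8, 9}, which has 7 elements.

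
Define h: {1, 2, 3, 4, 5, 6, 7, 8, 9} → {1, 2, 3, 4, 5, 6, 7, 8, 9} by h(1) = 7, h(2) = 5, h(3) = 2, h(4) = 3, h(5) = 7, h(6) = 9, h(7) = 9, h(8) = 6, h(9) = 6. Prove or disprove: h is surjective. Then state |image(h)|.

6

No element maps to 1, so h is not surjective.
The image of h is {2, 3, 5, 6, 7, 9}, which has 6 elements.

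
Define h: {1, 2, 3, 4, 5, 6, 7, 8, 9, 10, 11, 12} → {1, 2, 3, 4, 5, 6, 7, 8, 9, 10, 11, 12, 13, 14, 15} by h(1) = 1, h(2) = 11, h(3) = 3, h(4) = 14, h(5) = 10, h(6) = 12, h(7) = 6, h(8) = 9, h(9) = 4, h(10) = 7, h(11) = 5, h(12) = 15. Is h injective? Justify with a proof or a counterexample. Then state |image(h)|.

12

The values h(1), …, h(12) are 1, 11, 3, 14, 10, 12, 6, 9, 4, 7, 5, 15 — all distinct.
So h(u) = h(v) only when u = v, and h is injective.
The image of h is {1, 3, 4, 5, 6, 7, 9, 10, 11, 12, 14, 15}, which has 12 elements.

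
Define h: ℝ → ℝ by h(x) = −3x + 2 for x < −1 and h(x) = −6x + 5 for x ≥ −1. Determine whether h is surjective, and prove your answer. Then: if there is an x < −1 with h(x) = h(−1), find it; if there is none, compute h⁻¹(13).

Both pieces are strictly decreasing (slopes −3 and −6), so each is injective on its own interval.
The left piece maps (−∞, −1) onto (5, ∞); the right piece maps [−1, ∞) onto (−∞, 11].
The union (5, ∞) ∪ (−∞, 11] covers ℝ, so h is surjective.
For the follow-up: the images overlap, so an x < −1 with h(x) = h(−1) exists. h(−1) = 11; solving −3x + 2 = 11 for x < −1 gives x = (11 − 2)/(−3) = −3.

-3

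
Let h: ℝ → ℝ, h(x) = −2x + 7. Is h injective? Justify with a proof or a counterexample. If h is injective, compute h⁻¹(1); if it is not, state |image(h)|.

Suppose h(s) = h(t). Then −2s + 7 = −2t + 7, so −2s = −2t, thus s = t.
Thus h is injective.
Since h is injective, we compute h⁻¹(1) = (1 − 7)/(−2) = 3.

3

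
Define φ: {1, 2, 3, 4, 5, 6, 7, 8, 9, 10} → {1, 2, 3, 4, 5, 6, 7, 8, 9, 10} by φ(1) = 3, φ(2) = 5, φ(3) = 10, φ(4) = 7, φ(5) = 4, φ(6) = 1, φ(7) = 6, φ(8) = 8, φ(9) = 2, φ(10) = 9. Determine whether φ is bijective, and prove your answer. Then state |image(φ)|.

The values 3, 5, 10, 7, 4, 1, 6, 8, 2, 9 are a permutation of {1, 2, 3, 4, 5, 6, 7, 8, 9, 10}: each element appears exactly once.
So φ is injective and surjective, hence bijective.
The image of φ is {1, 2, 3, 4, 5, 6, 7, 8, 9, 10}, which has 10 elements.

10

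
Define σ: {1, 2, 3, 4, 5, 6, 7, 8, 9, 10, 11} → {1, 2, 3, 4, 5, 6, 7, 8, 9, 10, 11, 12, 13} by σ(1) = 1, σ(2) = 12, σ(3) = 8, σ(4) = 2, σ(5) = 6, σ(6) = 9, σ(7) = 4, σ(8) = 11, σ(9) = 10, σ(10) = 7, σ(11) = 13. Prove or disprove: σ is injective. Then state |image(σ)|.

The values σ(1), …, σ(11) are 1, 12, 8, 2, 6, 9, 4, 11, 10, 7, 13 — all distinct.
So σ(x_1) = σ(x_2) only when x_1 = x_2, and σ is injective.
The image of σ is {1, 2, 4, 6, 7, 8, 9, 10, 11, 12, 13}, which has 11 elements.

11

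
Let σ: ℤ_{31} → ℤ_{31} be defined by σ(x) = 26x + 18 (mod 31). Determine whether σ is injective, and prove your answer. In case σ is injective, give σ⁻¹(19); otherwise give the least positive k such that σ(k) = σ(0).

6

Recall: σ is injective when σ(a) = σ(b) forces a = b.
Suppose σ(a) = σ(b) in ℤ_{31}. Then 26a + 18 ≡ 26b + 18 (mod 31), hence 26(a − b) ≡ 0 (mod 31).
Since gcd(26, 31) = 1, 26 is invertible modulo 31, therefore a − b ≡ 0 (mod 31), i.e. a = b.
Hence σ is injective.
We now compute 26⁻¹ mod 31 explicitly. Euclid's algorithm: 31 = 1·26 + 5, 26 = 5·5 + 1; back-substituting gives 1 = 6·26 − 5·31, so 26⁻¹ ≡ 6 (mod 31).
Since σ is injective, we compute σ⁻¹(19): solve 26x + 18 ≡ 19 (mod 31), i.e. 26x ≡ 1 (mod 31).
Multiplying by 26⁻¹ = 6 gives x ≡ 6·1 = 6 ≡ 6 (mod 31).
Check: σ(6) = 26·6 + 18 = 174 = 5·31 + 19 ≡ 19 (mod 31).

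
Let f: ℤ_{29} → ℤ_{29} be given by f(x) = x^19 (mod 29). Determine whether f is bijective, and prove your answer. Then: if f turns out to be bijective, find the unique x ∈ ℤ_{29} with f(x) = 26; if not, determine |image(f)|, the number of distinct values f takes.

2

Since 29 is prime, the nonzero elements of ℤ_{29} form a cyclic group of order 28.
As gcd(19, 28) = 1, raising to the 19th power is a bijection on this group: if x_1^19 ≡ x_2^19 then (x_1x_2^{−1})^19 = 1, and the only element of order dividing gcd(19, 28) = 1 is 1, so x_1 = x_2.
With f(0) = 0 this makes f injective on all of ℤ_{29}, hence bijective (finite equal-size domain and codomain). In particular f is bijective.
Since f is bijective, we find the preimage of 26. The inverse of x ↦ x^19 on (ℤ_{29})^× is x ↦ x^3, because 19·3 = 57 = 2·28 + 1 ≡ 1 (mod 28) and x^{28} = 1 for x ≠ 0 (Fermat). So f⁻¹(26) = 26^3 mod 29.
Repeated squaring mod 29: 26^1 ≡ 26, 26^2 ≡ 26² = 676 ≡ 9. Since 3 = 2 + 1, 26^3 ≡ 9·26: 9·26 = 234 ≡ 2. So 26^3 ≡ 2 (mod 29).
Hence f⁻¹(26) = 2.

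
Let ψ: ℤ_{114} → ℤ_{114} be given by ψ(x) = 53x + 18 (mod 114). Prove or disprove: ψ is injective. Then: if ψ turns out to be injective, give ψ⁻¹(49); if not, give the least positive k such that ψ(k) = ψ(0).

If ψ(a) = ψ(b), then 53a ≡ 53b (mod 114). Because gcd(53, 114) = 1, we may cancel 53 to get a ≡ b (mod 114).
Therefore ψ is injective.
We now compute 53⁻¹ mod 114 explicitly. Euclid's algorithm: 114 = 2·53 + 8, 53 = 6·8 + 5, 8 = 1·5 + 3, 5 = 1·3 + 2, 3 = 1·2 + 1; back-substituting gives 1 = 71·53 − 33·114, so 53⁻¹ ≡ 71 (mod 114).
Since ψ is injective, we find ψ⁻¹(49): we need 53x ≡ 49 − 18 ≡ 31 (mod 114). Using 53⁻¹ = 71: x ≡ 71·31 = 2201 = 19·114 + 35, so x = 35.
Check: ψ(35) = 53·35 + 18 = 1873 = 16·114 + 49 ≡ 49 (mod 114).

35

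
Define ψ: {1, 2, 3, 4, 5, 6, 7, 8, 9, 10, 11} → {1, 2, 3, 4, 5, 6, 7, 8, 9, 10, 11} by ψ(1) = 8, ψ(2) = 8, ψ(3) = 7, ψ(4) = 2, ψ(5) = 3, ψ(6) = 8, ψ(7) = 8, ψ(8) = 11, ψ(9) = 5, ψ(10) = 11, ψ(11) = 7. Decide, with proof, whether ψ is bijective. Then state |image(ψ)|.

ψ(1) = 8 = ψ(2) with 1 ≠ 2, so ψ is not injective, hence not bijective.
The image of ψ is {2, 3, 5, 7, 8, 11}, which has 6 elements.

6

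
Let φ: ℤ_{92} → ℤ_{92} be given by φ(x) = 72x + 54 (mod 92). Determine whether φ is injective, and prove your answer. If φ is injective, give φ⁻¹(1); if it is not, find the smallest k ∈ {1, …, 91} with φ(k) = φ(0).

23

Recall: injectivity means: for all u, v in the domain, φ(u) = φ(v) implies u = v.
We have gcd(72, 92) = 4 > 1. Taking u = 0 and v = 23: φ(0) = 54 and φ(23) = 72·23 + 54 = 1710 ≡ 54 (mod 92).
So φ(0) = φ(23) while 0 ≠ 23, hence φ is not injective.
Since φ is not injective, we find the least positive k with φ(k) = φ(0): this means 72k ≡ 0 (mod 92), i.e. 92 ∣ 72k. Since gcd(72, 92) = 4, dividing through by 4 this holds exactly when 23 ∣ 18k, and as gcd(18, 23) = 1, exactly when 23 ∣ k.
The smallest positive such k is 23.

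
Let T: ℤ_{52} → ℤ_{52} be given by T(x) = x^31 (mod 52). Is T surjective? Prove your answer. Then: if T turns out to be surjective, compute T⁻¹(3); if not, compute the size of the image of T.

39

T(0) = 0^31 = 0.
T(26): Repeated squaring mod 52: 26^1 ≡ 26, 26^2 ≡ 26² = 676 ≡ 0, 26^4 ≡ 0² = 0, 26^8 ≡ 0² = 0, 26^16 ≡ 0² = 0. Since 31 = 16 + 8 + 4 + 2 + 1, 26^31 ≡ 0·0·0·0·26: 0·0 = 0, then 0·0 = 0, then 0·0 = 0, then 0·26 = 0. So 26^31 ≡ 0 (mod 52).
So T(0) = T(26) = 0 while 0 ≠ 26, thus T is not injective.
A non-injective map from the 52-element set ℤ_{52} to itself takes at most 51 distinct values, so it cannot be surjective. Hence T is not surjective.
Since T is not surjective, we determine |image(T)|. Computing x^31 mod 52 for each x (by repeated squaring, reducing mod 52 at every step), the values T(0), T(1), …, T(51) are: 0, 1, 24, 3, 4, 21, 20, 19, 44, 9, 36, 15, 12, 13, 40, 11, 16, 17, 8, 7, 32, 5, 48, 23, 28, 25, 0, 27, 24, 29, 4, 47, 20, 45, 44, 35, 36, 41, 12, 39, 40, 37, 16, 43, 8, 33, 32, 31, 48, 49, 28, 51.
The distinct values are {0, 1, 3, 4, 5, 7, 8, 9, 11, 12, 13, 15, 16, 17, 19, 20, 21, 23, 24, 25, 27, 28, 29, 31, 32, 33, 35, 36, 37, 39, 40, 41, 43, 44, 45, 47, 48, 49, 51}; there are 39 of them.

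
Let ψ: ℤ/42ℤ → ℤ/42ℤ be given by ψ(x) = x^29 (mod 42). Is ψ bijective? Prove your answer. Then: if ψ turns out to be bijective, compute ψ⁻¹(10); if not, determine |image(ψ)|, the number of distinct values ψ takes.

Computing x^29 mod 42 for each x (by repeated squaring, reducing mod 42 at every step), the values ψ(0), ψ(1), …, ψ(41) are: 0, 1, 32, 33, 16, 17, 6, 7, 8, 39, 40, 23, 24, 13, 14, 15, 4, 5, 30, 31, 20, 21, 22, 11, 12, 37, 38, 27, 28, 29, 18, 19, 2, 3, 34, 35, 36, 25, 26, 9, 10, 41.
Every element of ℤ/42ℤ appears exactly once in this list, so ψ is a bijection, and in particular bijective.
Since ψ is bijective, we read off the preimage of 10 from the same table: ψ(40) = 10, so ψ⁻¹(10) = 40.

40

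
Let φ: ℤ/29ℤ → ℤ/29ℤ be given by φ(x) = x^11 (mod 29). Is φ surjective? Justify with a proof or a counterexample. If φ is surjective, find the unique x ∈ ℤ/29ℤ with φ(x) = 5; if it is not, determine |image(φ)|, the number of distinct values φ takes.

4

Since 29 is prime, the nonzero elements of ℤ/29ℤ form a cyclic group of order 28.
As gcd(11, 28) = 1, raising to the 11th power is a bijection on this group: if a^11 ≡ b^11 then (ab^{−1})^11 = 1, and the only element of order dividing gcd(11, 28) = 1 is 1, so a = b.
With φ(0) = 0 this makes φ injective on all of ℤ/29ℤ, hence bijective (finite equal-size domain and codomain). In particular φ is surjective.
Since φ is surjective, we find the preimage of 5. The inverse of x ↦ x^11 on (ℤ/29ℤ)^× is x ↦ x^23, because 11·23 = 253 = 9·28 + 1 ≡ 1 (mod 28) and x^{28} = 1 for x ≠ 0 (Fermat). So φ⁻¹(5) = 5^23 mod 29.
Repeated squaring mod 29: 5^1 ≡ 5, 5^2 ≡ 5² = 25, 5^4 ≡ 25² = 625 ≡ 16, 5^8 ≡ 16² = 256 ≡ 24, 5^16 ≡ 24² = 576 ≡ 25. Since 23 = 16 + 4 + 2 + 1, 5^23 ≡ 25·16·25·5: 25·16 = 400 ≡ 23, then 23·25 = 575 ≡ 24, then 24·5 = 120 ≡ 4. So 5^23 ≡ 4 (mod 29).
Hence φ⁻¹(5) = 4.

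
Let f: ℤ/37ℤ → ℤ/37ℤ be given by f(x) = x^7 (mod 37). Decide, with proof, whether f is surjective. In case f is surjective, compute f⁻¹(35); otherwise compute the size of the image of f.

15

Since 37 is prime, the nonzero elements of ℤ/37ℤ form a cyclic group of order 36.
As gcd(7, 36) = 1, raising to the 7th power is a bijection on this group: if a^7 ≡ b^7 then (ab^{−1})^7 = 1, and the only element of order dividing gcd(7, 36) = 1 is 1, so a = b.
With f(0) = 0 this makes f injective on all of ℤ/37ℤ, hence bijective (finite equal-size domain and codomain). In particular f is surjective.
Since f is surjective, we find the preimage of 35. The inverse of x ↦ x^7 on (ℤ/37ℤ)^× is x ↦ x^31, because 7·31 = 217 = 6·36 + 1 ≡ 1 (mod 36) and x^{36} = 1 for x ≠ 0 (Fermat). So f⁻¹(35) = 35^31 mod 37.
Repeated squaring mod 37: 35^1 ≡ 35, 35^2 ≡ 35² = 1225 ≡ 4, 35^4 ≡ 4² = 16, 35^8 ≡ 16² = 256 ≡ 34, 35^16 ≡ 34² = 1156 ≡ 9. Since 31 = 16 + 8 + 4 + 2 + 1, 35^31 ≡ 9·34·16·4·35: 9·34 = 306 ≡ 10, then 10·16 = 160 ≡ 12, then 12·4 = 48 ≡ 11, then 11·35 = 385 ≡ 15. So 35^31 ≡ 15 (mod 37).
Hence f⁻¹(35) = 15.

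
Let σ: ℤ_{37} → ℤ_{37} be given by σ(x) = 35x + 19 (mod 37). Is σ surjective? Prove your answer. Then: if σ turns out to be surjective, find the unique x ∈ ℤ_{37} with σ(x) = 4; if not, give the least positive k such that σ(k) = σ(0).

26

Since gcd(35, 37) = 1, 35 is invertible modulo 37. Euclid's algorithm: 37 = 1·35 + 2, 35 = 17·2 + 1; back-substituting gives 1 = 18·35 − 17·37, so 35⁻¹ ≡ 18 (mod 37).
Then y ↦ 18(y − 19) is a two-sided inverse to σ, so every y ∈ ℤ_{37} has a preimage.
Thus σ is surjective.
Since σ is surjective, we find σ⁻¹(4): we need 35x ≡ 4 − 19 ≡ 22 (mod 37). Using 35⁻¹ = 18: x ≡ 18·22 = 396 = 10·37 + 26, so x = 26.
Check: σ(26) = 35·26 + 19 = 929 = 25·37 + 4 ≡ 4 (mod 37).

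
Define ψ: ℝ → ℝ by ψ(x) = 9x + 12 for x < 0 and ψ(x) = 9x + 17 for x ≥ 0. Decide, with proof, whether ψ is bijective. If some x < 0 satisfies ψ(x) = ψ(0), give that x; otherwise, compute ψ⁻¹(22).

Both pieces are strictly increasing (slopes 9 and 9), so each is injective on its own interval.
The left piece maps (−∞, 0) onto (−∞, 12); the right piece maps [0, ∞) onto [17, ∞).
The images leave a gap (12 has no preimage), so ψ is not surjective, hence not bijective.
Because the two images are disjoint, no x < 0 has ψ(x) = ψ(0), so we compute ψ⁻¹(22): 22 lies in [17, ∞), so solve 9x + 17 = 22: x = (22 − 17)/9 = 5/9.

5/9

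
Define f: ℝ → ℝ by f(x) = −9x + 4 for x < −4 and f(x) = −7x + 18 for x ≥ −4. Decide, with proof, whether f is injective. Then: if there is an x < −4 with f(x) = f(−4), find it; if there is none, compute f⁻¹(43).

-14/3

Both pieces are strictly decreasing (slopes −9 and −7), so each is injective on its own interval.
The left piece maps (−∞, −4) onto (40, ∞); the right piece maps [−4, ∞) onto (−∞, 46].
These images overlap. In particular f(−4) = 46 (right piece), and solving −9x + 4 = 46 on the left piece gives x = −14/3 < −4.
So f(−14/3) = f(−4) with −14/3 ≠ −4, and f is not injective. This x = −14/3 is the requested value below −4.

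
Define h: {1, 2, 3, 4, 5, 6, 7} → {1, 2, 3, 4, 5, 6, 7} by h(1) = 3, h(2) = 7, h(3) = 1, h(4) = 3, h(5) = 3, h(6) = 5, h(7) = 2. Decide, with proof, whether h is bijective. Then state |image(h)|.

h(1) = 3 = h(4) with 1 ≠ 4, so h is not injective, hence not bijective.
The image of h is {1, 2, 3, 5, 7}, which has 5 elements.

5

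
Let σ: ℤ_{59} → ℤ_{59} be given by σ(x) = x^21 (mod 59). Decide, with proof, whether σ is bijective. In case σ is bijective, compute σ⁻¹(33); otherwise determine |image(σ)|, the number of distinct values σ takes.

13

Since 59 is prime, the nonzero elements of ℤ_{59} form a cyclic group of order 58.
As gcd(21, 58) = 1, raising to the 21st power is a bijection on this group: if u^21 ≡ v^21 then (uv^{−1})^21 = 1, and the only element of order dividing gcd(21, 58) = 1 is 1, so u = v.
With σ(0) = 0 this makes σ injective on all of ℤ_{59}, hence bijective (finite equal-size domain and codomain). In particular σ is bijective.
Since σ is bijective, we find the preimage of 33. The inverse of x ↦ x^21 on (ℤ_{59})^× is x ↦ x^47, because 21·47 = 987 = 17·58 + 1 ≡ 1 (mod 58) and x^{58} = 1 for x ≠ 0 (Fermat). So σ⁻¹(33) = 33^47 mod 59.
Repeated squaring mod 59: 33^1 ≡ 33, 33^2 ≡ 33² = 1089 ≡ 27, 33^4 ≡ 27² = 729 ≡ 21, 33^8 ≡ 21² = 441 ≡ 28, 33^16 ≡ 28² = 784 ≡ 17, 33^32 ≡ 17² = 289 ≡ 53. Since 47 = 32 + 8 + 4 + 2 + 1, 33^47 ≡ 53·28·21·27·33: 53·28 = 1484 ≡ 9, then 9·21 = 189 ≡ 12, then 12·27 = 324 ≡ 29, then 29·33 = 957 ≡ 13. So 33^47 ≡ 13 (mod 59).
Hence σ⁻¹(33) = 13.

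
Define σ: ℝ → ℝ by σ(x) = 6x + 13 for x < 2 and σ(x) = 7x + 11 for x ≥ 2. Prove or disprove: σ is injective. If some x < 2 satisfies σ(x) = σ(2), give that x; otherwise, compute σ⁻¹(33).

22/7

Both pieces are strictly increasing (slopes 6 and 7), so each is injective on its own interval.
The left piece maps (−∞, 2) onto (−∞, 25); the right piece maps [2, ∞) onto [25, ∞).
These images are disjoint, so no value is attained by both pieces. Thus σ is injective.
Because the two images are disjoint, no x < 2 has σ(x) = σ(2), so we compute σ⁻¹(33): 33 lies in [25, ∞), so solve 7x + 11 = 33: x = (33 − 11)/7 = 22/7.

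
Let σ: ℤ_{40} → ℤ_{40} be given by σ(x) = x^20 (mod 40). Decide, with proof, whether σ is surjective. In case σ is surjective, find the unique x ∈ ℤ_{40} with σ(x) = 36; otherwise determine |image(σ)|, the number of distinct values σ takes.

σ(1) = 1^20 = 1.
σ(3): Repeated squaring mod 40: 3^1 ≡ 3, 3^2 ≡ 3² = 9, 3^4 ≡ 9² = 81 ≡ 1, 3^8 ≡ 1² = 1, 3^16 ≡ 1² = 1. Since 20 = 16 + 4, 3^20 ≡ 1·1: 1·1 = 1. So 3^20 ≡ 1 (mod 40).
So σ(1) = σ(3) = 1 while 1 ≠ 3, hence σ is not injective.
A non-injective map from the 40-element set ℤ_{40} to itself takes at most 39 distinct values, so it cannot be surjective. Therefore σ is not surjective.
Since σ is not surjective, we determine |image(σ)|. Computing x^20 mod 40 for each x (by repeated squaring, reducing mod 40 at every step), the values σ(0), σ(1), …, σ(39) are: 0, 1, 16, 1, 16, 25, 16, 1, 16, 1, 0, 1, 16, 1, 16, 25, 16, 1, 16, 1, 0, 1, 16, 1, 16, 25, 16, 1, 16, 1, 0, 1, 16, 1, 16, 25, 16, 1, 16, 1.
The distinct values are {0, 1, 16, 25}; there are 4 of them.

4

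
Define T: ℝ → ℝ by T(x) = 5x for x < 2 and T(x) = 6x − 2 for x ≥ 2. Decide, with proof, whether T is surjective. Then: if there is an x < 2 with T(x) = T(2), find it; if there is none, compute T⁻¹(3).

3/5

Both pieces are strictly increasing (slopes 5 and 6), so each is injective on its own interval.
The left piece maps (−∞, 2) onto (−∞, 10); the right piece maps [2, ∞) onto [10, ∞).
These images together cover ℝ, so T is surjective.
Because the two images are disjoint, no x < 2 has T(x) = T(2), so we compute T⁻¹(3): 3 lies in (−∞, 10), so solve 5x = 3: x = (3 − 0)/5 = 3/5.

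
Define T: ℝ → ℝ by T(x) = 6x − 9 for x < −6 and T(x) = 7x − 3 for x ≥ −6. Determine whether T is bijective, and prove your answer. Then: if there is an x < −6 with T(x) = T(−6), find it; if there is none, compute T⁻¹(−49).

Both pieces are strictly increasing (slopes 6 and 7), so each is injective on its own interval.
The left piece maps (−∞, −6) onto (−∞, −45); the right piece maps [−6, ∞) onto [−45, ∞).
Since −45 = −45, the images partition ℝ: T is injective and surjective, hence bijective.
Because the two images are disjoint, no x < −6 has T(x) = T(−6), so we compute T⁻¹(−49): −49 lies in (−∞, −45), so solve 6x − 9 = −49: x = (−49 + 9)/6 = −20/3.

-20/3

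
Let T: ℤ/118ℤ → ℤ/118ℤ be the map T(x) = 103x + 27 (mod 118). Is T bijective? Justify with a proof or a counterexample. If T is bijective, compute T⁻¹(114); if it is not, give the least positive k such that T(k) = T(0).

65

By definition, T is injective if T(s) = T(t) implies s = t.
If T(s) = T(t), then 103s ≡ 103t (mod 118). Because gcd(103, 118) = 1, we may cancel 103 to get s ≡ t (mod 118).
We now compute 103⁻¹ mod 118 explicitly. Euclid's algorithm: 118 = 1·103 + 15, 103 = 6·15 + 13, 15 = 1·13 + 2, 13 = 6·2 + 1; back-substituting gives 1 = 55·103 − 48·118, so 103⁻¹ ≡ 55 (mod 118).
For any y ∈ ℤ/118ℤ, x = 55(y − 27) mod 118 satisfies T(x) = 103·55(y − 27) + 27 ≡ y (since 103·55 ≡ 1 mod 118). So every y has a preimage.
Thus T is bijective.
Since T is bijective, we find T⁻¹(114): we need 103x ≡ 114 − 27 ≡ 87 (mod 118). Using 103⁻¹ = 55: x ≡ 55·87 = 4785 = 40·118 + 65, so x = 65.
Check: T(65) = 103·65 + 27 = 6722 = 56·118 + 114 ≡ 114 (mod 118).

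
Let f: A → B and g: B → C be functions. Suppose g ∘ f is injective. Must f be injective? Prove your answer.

injective

Suppose f(u) = f(v). Applying g: (g ∘ f)(u) = (g ∘ f)(v). Since g ∘ f is injective, u = v. Hence f is injective.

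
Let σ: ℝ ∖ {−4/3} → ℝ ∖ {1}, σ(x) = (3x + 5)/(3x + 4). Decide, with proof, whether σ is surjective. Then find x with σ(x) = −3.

For any y ≠ 1, solving y(3x + 4) = 3x + 5 for x gives a well-defined x ≠ −4/3. So σ is surjective.
Solving σ(x) = −3: cross-multiplying gives 3x + 5 = −3(3x + 4), which rearranges to 12x = −17, so x = −17/12.

-17/12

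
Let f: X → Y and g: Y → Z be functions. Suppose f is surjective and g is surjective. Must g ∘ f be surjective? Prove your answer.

surjective

Let c ∈ Z. Since g is surjective, there is b ∈ Y with g(b) = c. Since f is surjective, there is a ∈ X with f(a) = b.
Then (g ∘ f)(a) = g(b) = c. Therefore g ∘ f is surjective.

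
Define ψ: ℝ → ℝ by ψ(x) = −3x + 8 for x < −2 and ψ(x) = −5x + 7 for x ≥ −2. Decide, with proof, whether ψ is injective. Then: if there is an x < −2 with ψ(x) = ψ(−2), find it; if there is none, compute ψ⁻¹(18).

-3

Both pieces are strictly decreasing (slopes −3 and −5), so each is injective on its own interval.
The left piece maps (−∞, −2) onto (14, ∞); the right piece maps [−2, ∞) onto (−∞, 17].
These images overlap. In particular ψ(−2) = 17 (right piece), and solving −3x + 8 = 17 on the left piece gives x = −3 < −2.
So ψ(−3) = ψ(−2) with −3 ≠ −2, and ψ is not injective. This x = −3 is the requested value below −2.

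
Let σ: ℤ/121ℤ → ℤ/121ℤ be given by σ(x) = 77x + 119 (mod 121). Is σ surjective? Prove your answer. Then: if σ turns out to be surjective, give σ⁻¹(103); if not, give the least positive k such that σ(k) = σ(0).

11

By definition, surjectivity means every element of the codomain has a preimage under σ.
Since gcd(77, 121) = 11, we have 77x ≡ 0 (mod 11) for all x, so σ(x) ≡ 9 (mod 11).
But 0 ≢ 9 (mod 11), so 0 ∈ ℤ/121ℤ has no preimage. Hence σ is not surjective.
Since σ is not surjective, we find the least positive k with σ(k) = σ(0): this means 77k ≡ 0 (mod 121), i.e. 121 ∣ 77k. Since gcd(77, 121) = 11, dividing through by 11 this holds exactly when 11 ∣ 7k, and as gcd(7, 11) = 1, exactly when 11 ∣ k.
The smallest positive such k is 11.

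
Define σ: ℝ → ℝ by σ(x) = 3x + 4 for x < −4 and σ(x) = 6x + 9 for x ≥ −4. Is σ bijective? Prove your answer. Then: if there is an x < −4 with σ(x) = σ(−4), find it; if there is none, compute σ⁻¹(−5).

Both pieces are strictly increasing (slopes 3 and 6), so each is injective on its own interval.
The left piece maps (−∞, −4) onto (−∞, −8); the right piece maps [−4, ∞) onto [−15, ∞).
These images overlap. In particular σ(−4) = −15 (right piece), and solving 3x + 4 = −15 on the left piece gives x = −19/3 < −4.
So σ(−19/3) = σ(−4) with −19/3 ≠ −4, and σ is not injective, hence not bijective. This x = −19/3 is the requested value below −4.

-19/3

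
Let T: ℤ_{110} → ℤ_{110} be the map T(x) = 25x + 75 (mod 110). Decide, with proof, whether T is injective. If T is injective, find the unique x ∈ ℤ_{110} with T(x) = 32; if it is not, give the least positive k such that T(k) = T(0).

22

Recall that injectivity means: for all a, b in the domain, T(a) = T(b) implies a = b.
We have gcd(25, 110) = 5 > 1. Taking a = 0 and b = 22: T(0) = 75 and T(22) = 25·22 + 75 = 625 ≡ 75 (mod 110).
So T(0) = T(22) while 0 ≠ 22, thus T is not injective.
Since T is not injective, we find the least positive k with T(k) = T(0): this means 25k ≡ 0 (mod 110), i.e. 110 ∣ 25k. Since gcd(25, 110) = 5, dividing through by 5 this holds exactly when 22 ∣ 5k, and as gcd(5, 22) = 1, exactly when 22 ∣ k.
The smallest positive such k is 22.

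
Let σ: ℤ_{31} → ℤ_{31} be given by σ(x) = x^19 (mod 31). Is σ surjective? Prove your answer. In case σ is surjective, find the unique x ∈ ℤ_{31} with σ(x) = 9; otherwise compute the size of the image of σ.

20

Since 31 is prime, the nonzero elements of ℤ_{31} form a cyclic group of order 30.
As gcd(19, 30) = 1, raising to the 19th power is a bijection on this group: if u^19 ≡ v^19 then (uv^{−1})^19 = 1, and the only element of order dividing gcd(19, 30) = 1 is 1, so u = v.
With σ(0) = 0 this makes σ injective on all of ℤ_{31}, hence bijective (finite equal-size domain and codomain). In particular σ is surjective.
Since σ is surjective, we find the preimage of 9. The inverse of x ↦ x^19 on (ℤ_{31})^× is x ↦ x^19, because 19·19 = 361 = 12·30 + 1 ≡ 1 (mod 30) and x^{30} = 1 for x ≠ 0 (Fermat). So σ⁻¹(9) = 9^19 mod 31.
Repeated squaring mod 31: 9^1 ≡ 9, 9^2 ≡ 9² = 81 ≡ 19, 9^4 ≡ 19² = 361 ≡ 20, 9^8 ≡ 20² = 400 ≡ 28, 9^16 ≡ 28² = 784 ≡ 9. Since 19 = 16 + 2 + 1, 9^19 ≡ 9·19·9: 9·19 = 171 ≡ 16, then 16·9 = 144 ≡ 20. So 9^19 ≡ 20 (mod 31).
Hence σ⁻¹(9) = 20.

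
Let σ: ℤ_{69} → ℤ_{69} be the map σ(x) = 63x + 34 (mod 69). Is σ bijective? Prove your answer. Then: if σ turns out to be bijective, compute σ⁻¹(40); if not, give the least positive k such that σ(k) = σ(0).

Recall that σ is injective when σ(u) = σ(v) forces u = v.
We have gcd(63, 69) = 3 > 1. Taking u = 0 and v = 23: σ(0) = 34 and σ(23) = 63·23 + 34 = 1483 ≡ 34 (mod 69).
So σ(0) = σ(23) while 0 ≠ 23, therefore σ is not injective, hence not bijective.
Since σ is not bijective, we find the least positive k with σ(k) = σ(0): this means 63k ≡ 0 (mod 69), i.e. 69 ∣ 63k. Since gcd(63, 69) = 3, dividing through by 3 this holds exactly when 23 ∣ 21k, and as gcd(21, 23) = 1, exactly when 23 ∣ k.
The smallest positive such k is 23.

23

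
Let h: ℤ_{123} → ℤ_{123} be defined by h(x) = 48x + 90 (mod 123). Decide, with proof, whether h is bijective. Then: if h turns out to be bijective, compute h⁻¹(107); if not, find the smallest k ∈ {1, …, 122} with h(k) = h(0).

Recall: injectivity means: for all a, b in the domain, h(a) = h(b) implies a = b.
We have gcd(48, 123) = 3 > 1. Taking a = 0 and b = 41: h(0) = 90 and h(41) = 48·41 + 90 = 2058 ≡ 90 (mod 123).
So h(0) = h(41) while 0 ≠ 41, thus h is not injective, hence not bijective.
Since h is not bijective, we find the least positive k with h(k) = h(0): this means 48k ≡ 0 (mod 123), i.e. 123 ∣ 48k. Since gcd(48, 123) = 3, dividing through by 3 this holds exactly when 41 ∣ 16k, and as gcd(16, 41) = 1, exactly when 41 ∣ k.
The smallest positive such k is 41.

41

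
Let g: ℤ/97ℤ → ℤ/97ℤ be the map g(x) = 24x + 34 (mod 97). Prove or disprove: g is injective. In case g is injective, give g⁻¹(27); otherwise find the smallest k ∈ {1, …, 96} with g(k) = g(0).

28

If g(u) = g(v), then 24u ≡ 24v (mod 97). Because gcd(24, 97) = 1, we may cancel 24 to get u ≡ v (mod 97).
So g is injective.
We now compute 24⁻¹ mod 97 explicitly. Euclid's algorithm: 97 = 4·24 + 1; back-substituting gives 1 = 93·24 − 23·97, so 24⁻¹ ≡ 93 (mod 97).
Since g is injective, we find g⁻¹(27): we need 24x ≡ 27 − 34 ≡ 90 (mod 97). Using 24⁻¹ = 93: x ≡ 93·90 = 8370 = 86·97 + 28, so x = 28.
Check: g(28) = 24·28 + 34 = 706 = 7·97 + 27 ≡ 27 (mod 97).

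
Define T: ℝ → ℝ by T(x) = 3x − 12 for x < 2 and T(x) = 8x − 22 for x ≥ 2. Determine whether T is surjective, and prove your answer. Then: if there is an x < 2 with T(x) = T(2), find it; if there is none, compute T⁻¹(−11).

Both pieces are strictly increasing (slopes 3 and 8), so each is injective on its own interval.
The left piece maps (−∞, 2) onto (−∞, −6); the right piece maps [2, ∞) onto [−6, ∞).
These images together cover ℝ, so T is surjective.
Because the two images are disjoint, no x < 2 has T(x) = T(2), so we compute T⁻¹(−11): −11 lies in (−∞, −6), so solve 3x − 12 = −11: x = (−11 + 12)/3 = 1/3.

1/3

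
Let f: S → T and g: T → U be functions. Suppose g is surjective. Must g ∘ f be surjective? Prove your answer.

No. Take S = {0}, T = U = {0, 1, 2}, f(0) = 0, and g = identity (surjective).
Then (g ∘ f)(0) = 0, and 2 ∈ U has no preimage under g ∘ f, so g ∘ f is not surjective.

not surjective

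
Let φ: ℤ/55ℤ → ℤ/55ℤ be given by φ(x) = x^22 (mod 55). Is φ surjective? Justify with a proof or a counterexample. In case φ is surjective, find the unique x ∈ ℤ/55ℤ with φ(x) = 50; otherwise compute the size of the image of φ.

φ(3): Repeated squaring mod 55: 3^1 ≡ 3, 3^2 ≡ 3² = 9, 3^4 ≡ 9² = 81 ≡ 26, 3^8 ≡ 26² = 676 ≡ 16, 3^16 ≡ 16² = 256 ≡ 36. Since 22 = 16 + 4 + 2, 3^22 ≡ 36·26·9: 36·26 = 936 ≡ 1, then 1·9 = 9. So 3^22 ≡ 9 (mod 55).
φ(8): Repeated squaring mod 55: 8^1 ≡ 8, 8^2 ≡ 8² = 64 ≡ 9, 8^4 ≡ 9² = 81 ≡ 26, 8^8 ≡ 26² = 676 ≡ 16, 8^16 ≡ 16² = 256 ≡ 36. Since 22 = 16 + 4 + 2, 8^22 ≡ 36·26·9: 36·26 = 936 ≡ 1, then 1·9 = 9. So 8^22 ≡ 9 (mod 55).
So φ(3) = φ(8) = 9 while 3 ≠ 8, so φ is not injective.
A non-injective map from the 55-element set ℤ/55ℤ to itself takes at most 54 distinct values, so it cannot be surjective. Thus φ is not surjective.
Since φ is not surjective, we determine |image(φ)|. Computing x^22 mod 55 for each x (by repeated squaring, reducing mod 55 at every step), the values φ(0), φ(1), …, φ(54) are: 0, 1, 4, 9, 16, 25, 36, 49, 9, 26, 45, 11, 34, 4, 31, 5, 36, 14, 49, 31, 15, 1, 44, 34, 26, 20, 16, 14, 14, 16, 20, 26, 34, 44, 1, 15, 31, 49, 14, 36, 5, 31, 4, 34, 11, 45, 26, 9, 49, 36, 25, 16, 9, 4, 1.
The distinct values are {0, 1, 4, 5, 9, 11, 14, 15, 16, 20, 25, 26, 31, 34, 36, 44, 45, 49}; there are 18 of them.

18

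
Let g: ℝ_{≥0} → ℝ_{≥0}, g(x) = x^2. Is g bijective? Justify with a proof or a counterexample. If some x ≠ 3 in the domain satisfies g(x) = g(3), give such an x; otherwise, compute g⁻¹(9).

3

On ℝ_{≥0}, x ↦ x^2 is strictly increasing (injective) and for any y ∈ ℝ_{≥0} the 2nd root y^{1/2} lies in ℝ_{≥0} (surjective). So g is bijective.
Since x ↦ x^2 is strictly increasing on ℝ_{≥0}, it is injective there, so no x ≠ 3 in the domain has g(x) = g(3). We therefore compute g⁻¹(9) = 9^{1/2} = 3 (indeed 3^2 = 9).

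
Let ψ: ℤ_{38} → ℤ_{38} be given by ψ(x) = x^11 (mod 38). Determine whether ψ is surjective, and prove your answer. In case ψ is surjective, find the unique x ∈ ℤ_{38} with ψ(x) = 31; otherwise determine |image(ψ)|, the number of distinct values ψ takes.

27

Computing x^11 mod 38 for each x (by repeated squaring, reducing mod 38 at every step), the values ψ(0), ψ(1), …, ψ(37) are: 0, 1, 34, 29, 16, 25, 36, 11, 12, 5, 14, 7, 8, 21, 32, 3, 28, 23, 18, 19, 20, 15, 10, 35, 6, 17, 30, 31, 24, 33, 26, 27, 2, 13, 22, 9, 4, 37.
Every element of ℤ_{38} appears exactly once in this list, so ψ is a bijection, and in particular surjective.
Since ψ is surjective, we read off the preimage of 31 from the same table: ψ(27) = 31, so ψ⁻¹(31) = 27.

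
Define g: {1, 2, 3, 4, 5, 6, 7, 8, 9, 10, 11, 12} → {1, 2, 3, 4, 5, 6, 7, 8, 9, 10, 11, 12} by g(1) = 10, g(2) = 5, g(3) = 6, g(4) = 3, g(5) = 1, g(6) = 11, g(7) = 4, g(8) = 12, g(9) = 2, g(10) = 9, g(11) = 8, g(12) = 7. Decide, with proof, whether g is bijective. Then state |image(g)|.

12

The values 10, 5, 6, 3, 1, 11, 4, 12, 2, 9, 8, 7 are a permutation of {1, 2, 3, 4, 5, 6, 7, 8, 9, 10, 11, 12}: each element appears exactly once.
So g is injective and surjective, hence bijective.
The image of g is {1, 2, 3, 4, 5, 6, 7, 8, 9, 10, 11, 12}, which has 12 elements.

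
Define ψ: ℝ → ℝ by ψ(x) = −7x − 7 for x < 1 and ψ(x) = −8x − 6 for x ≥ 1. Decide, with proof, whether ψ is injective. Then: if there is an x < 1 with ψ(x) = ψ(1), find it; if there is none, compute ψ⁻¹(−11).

4/7

Both pieces are strictly decreasing (slopes −7 and −8), so each is injective on its own interval.
The left piece maps (−∞, 1) onto (−14, ∞); the right piece maps [1, ∞) onto (−∞, −14].
These images are disjoint, so no value is attained by both pieces. Thus ψ is injective.
Because the two images are disjoint, no x < 1 has ψ(x) = ψ(1), so we compute ψ⁻¹(−11): −11 lies in (−14, ∞), so solve −7x − 7 = −11: x = (−11 + 7)/(−7) = 4/7.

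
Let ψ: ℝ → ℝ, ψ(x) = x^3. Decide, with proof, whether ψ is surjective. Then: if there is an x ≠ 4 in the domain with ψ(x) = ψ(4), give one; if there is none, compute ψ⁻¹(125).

5

For any y ∈ ℝ, x = y^{1/3} ∈ ℝ gives ψ(x) = y, so ψ is surjective.
Since x ↦ x^3 is strictly increasing on ℝ, it is injective there, so no x ≠ 4 in the domain has ψ(x) = ψ(4). We therefore compute ψ⁻¹(125) = 125^{1/3} = 5 (indeed 5^3 = 125).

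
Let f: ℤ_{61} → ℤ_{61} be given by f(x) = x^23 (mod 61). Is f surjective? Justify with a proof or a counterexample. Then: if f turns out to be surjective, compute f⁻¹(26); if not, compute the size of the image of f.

6

Since 61 is prime, the nonzero elements of ℤ_{61} form a cyclic group of order 60.
As gcd(23, 60) = 1, raising to the 23rd power is a bijection on this group: if s^23 ≡ t^23 then (st^{−1})^23 = 1, and the only element of order dividing gcd(23, 60) = 1 is 1, so s = t.
With f(0) = 0 this makes f injective on all of ℤ_{61}, hence bijective (finite equal-size domain and codomain). In particular f is surjective.
Since f is surjective, we find the preimage of 26. The inverse of x ↦ x^23 on (ℤ_{61})^× is x ↦ x^47, because 23·47 = 1081 = 18·60 + 1 ≡ 1 (mod 60) and x^{60} = 1 for x ≠ 0 (Fermat). So f⁻¹(26) = 26^47 mod 61.
Repeated squaring mod 61: 26^1 ≡ 26, 26^2 ≡ 26² = 676 ≡ 5, 26^4 ≡ 5² = 25, 26^8 ≡ 25² = 625 ≡ 15, 26^16 ≡ 15² = 225 ≡ 42, 26^32 ≡ 42² = 1764 ≡ 56. Since 47 = 32 + 8 + 4 + 2 + 1, 26^47 ≡ 56·15·25·5·26: 56·15 = 840 ≡ 47, then 47·25 = 1175 ≡ 16, then 16·5 = 80 ≡ 19, then 19·26 = 494 ≡ 6. So 26^47 ≡ 6 (mod 61).
Hence f⁻¹(26) = 6.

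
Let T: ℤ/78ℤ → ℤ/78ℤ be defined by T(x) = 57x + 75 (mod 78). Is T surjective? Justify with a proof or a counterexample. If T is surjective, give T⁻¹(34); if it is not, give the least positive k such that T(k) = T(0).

26

Since gcd(57, 78) = 3, we have 57x ≡ 0 (mod 3) for all x, so T(x) ≡ 0 (mod 3).
But 1 ≢ 0 (mod 3), so 1 ∈ ℤ/78ℤ has no preimage. Thus T is not surjective.
Since T is not surjective, we find the least positive k with T(k) = T(0): this means 57k ≡ 0 (mod 78), i.e. 78 ∣ 57k. Since gcd(57, 78) = 3, dividing through by 3 this holds exactly when 26 ∣ 19k, and as gcd(19, 26) = 1, exactly when 26 ∣ k.
The smallest positive such k is 26.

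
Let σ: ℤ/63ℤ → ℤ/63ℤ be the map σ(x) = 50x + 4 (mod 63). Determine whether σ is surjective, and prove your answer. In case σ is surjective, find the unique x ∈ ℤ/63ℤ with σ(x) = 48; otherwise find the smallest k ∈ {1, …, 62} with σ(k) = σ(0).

16

Recall that σ is surjective if every y in the codomain equals σ(x) for some x in the domain.
Since gcd(50, 63) = 1, 50 is invertible modulo 63. Euclid's algorithm: 63 = 1·50 + 13, 50 = 3·13 + 11, 13 = 1·11 + 2, 11 = 5·2 + 1; back-substituting gives 1 = 29·50 − 23·63, so 50⁻¹ ≡ 29 (mod 63).
Then y ↦ 29(y − 4) is a two-sided inverse to σ, so every y ∈ ℤ/63ℤ has a preimage.
Therefore σ is surjective.
Since σ is surjective, we find σ⁻¹(48): we need 50x ≡ 48 − 4 ≡ 44 (mod 63). Using 50⁻¹ = 29: x ≡ 29·44 = 1276 = 20·63 + 16, so x = 16.
Check: σ(16) = 50·16 + 4 = 804 = 12·63 + 48 ≡ 48 (mod 63).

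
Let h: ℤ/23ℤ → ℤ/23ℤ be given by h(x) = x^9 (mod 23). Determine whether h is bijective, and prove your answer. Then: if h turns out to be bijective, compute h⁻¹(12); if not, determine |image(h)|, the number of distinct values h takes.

Since 23 is prime, the nonzero elements of ℤ/23ℤ form a cyclic group of order 22.
As gcd(9, 22) = 1, raising to the 9th power is a bijection on this group: if a^9 ≡ b^9 then (ab^{−1})^9 = 1, and the only element of order dividing gcd(9, 22) = 1 is 1, so a = b.
With h(0) = 0 this makes h injective on all of ℤ/23ℤ, hence bijective (finite equal-size domain and codomain). In particular h is bijective.
Since h is bijective, we find the preimage of 12. The inverse of x ↦ x^9 on (ℤ/23ℤ)^× is x ↦ x^5, because 9·5 = 45 = 2·22 + 1 ≡ 1 (mod 22) and x^{22} = 1 for x ≠ 0 (Fermat). So h⁻¹(12) = 12^5 mod 23.
Repeated squaring mod 23: 12^1 ≡ 12, 12^2 ≡ 12² = 144 ≡ 6, 12^4 ≡ 6² = 36 ≡ 13. Since 5 = 4 + 1, 12^5 ≡ 13·12: 13·12 = 156 ≡ 18. So 12^5 ≡ 18 (mod 23).
Hence h⁻¹(12) = 18.

18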